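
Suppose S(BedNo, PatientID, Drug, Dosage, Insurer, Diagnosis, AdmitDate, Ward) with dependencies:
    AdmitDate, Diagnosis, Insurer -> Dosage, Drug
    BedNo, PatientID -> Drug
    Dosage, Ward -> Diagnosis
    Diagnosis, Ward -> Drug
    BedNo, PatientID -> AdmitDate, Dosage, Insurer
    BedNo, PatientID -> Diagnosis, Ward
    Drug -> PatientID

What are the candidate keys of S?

{AdmitDate, BedNo, Diagnosis, Insurer}, {BedNo, Diagnosis, Ward}, {BedNo, Dosage, Ward}, {BedNo, Drug}, {BedNo, PatientID}

Attributes never on any right-hand side: {BedNo} — every candidate key must contain it.
{BedNo, Drug} is a candidate key since {BedNo, Drug}⁺ = {AdmitDate, BedNo, Diagnosis, Dosage, Drug, Insurer, PatientID, Ward} covers every attribute.
{BedNo, PatientID} is a candidate key since {BedNo, PatientID}⁺ = {AdmitDate, BedNo, Diagnosis, Dosage, Drug, Insurer, PatientID, Ward} covers every attribute.
{BedNo, Diagnosis, Ward} is a candidate key since {BedNo, Diagnosis, Ward}⁺ = {AdmitDate, BedNo, Diagnosis, Dosage, Drug, Insurer, PatientID, Ward} covers every attribute.
{BedNo, Dosage, Ward} is a candidate key since {BedNo, Dosage, Ward}⁺ = {AdmitDate, BedNo, Diagnosis, Dosage, Drug, Insurer, PatientID, Ward} covers every attribute.
{AdmitDate, BedNo, Diagnosis, Insurer} is a candidate key since {AdmitDate, BedNo, Diagnosis, Insurer}⁺ = {AdmitDate, BedNo, Diagnosis, Dosage, Drug, Insurer, PatientID, Ward} covers every attribute.
These are minimal and exhaustive — every other superkey contains one of them.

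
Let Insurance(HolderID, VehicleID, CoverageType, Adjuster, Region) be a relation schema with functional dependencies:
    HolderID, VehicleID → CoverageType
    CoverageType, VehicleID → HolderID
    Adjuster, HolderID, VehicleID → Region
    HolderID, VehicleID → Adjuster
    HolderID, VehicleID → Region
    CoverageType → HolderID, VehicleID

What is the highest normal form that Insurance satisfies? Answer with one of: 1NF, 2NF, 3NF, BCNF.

BCNF

Candidate keys: {CoverageType}, {HolderID, VehicleID}. Prime attributes: {CoverageType, HolderID, VehicleID}.
The left-hand side of every FD is a superkey, so BCNF is satisfied.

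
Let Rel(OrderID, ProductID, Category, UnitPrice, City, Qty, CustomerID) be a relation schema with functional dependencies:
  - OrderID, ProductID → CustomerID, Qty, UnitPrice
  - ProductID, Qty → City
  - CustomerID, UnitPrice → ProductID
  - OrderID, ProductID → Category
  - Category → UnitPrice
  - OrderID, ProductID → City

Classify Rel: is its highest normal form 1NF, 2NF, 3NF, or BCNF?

Candidate keys: {Category, CustomerID, OrderID}, {CustomerID, OrderID, UnitPrice}, {OrderID, ProductID}. Prime attributes: {Category, CustomerID, OrderID, ProductID, UnitPrice}.
For ProductID, Qty → City we have {ProductID, Qty}⁺ = {City, ProductID, Qty}; {ProductID, Qty} is not a superkey, so BCNF fails.
ProductID, Qty → City has non-prime {City} on the right and a non-superkey on the left, so 3NF fails.
No non-prime attribute depends on a proper subset of any candidate key, so 2NF holds.

2NF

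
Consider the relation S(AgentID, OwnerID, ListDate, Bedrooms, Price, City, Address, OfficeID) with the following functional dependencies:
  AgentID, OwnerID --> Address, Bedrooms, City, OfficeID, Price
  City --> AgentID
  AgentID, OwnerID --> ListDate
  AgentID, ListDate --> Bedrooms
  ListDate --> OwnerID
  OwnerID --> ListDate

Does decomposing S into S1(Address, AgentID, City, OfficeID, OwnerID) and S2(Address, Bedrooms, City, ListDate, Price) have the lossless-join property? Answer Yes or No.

S1 ∩ S2 = {Address, City}; its closure under F is {Address, AgentID, City}.
S1 ⊄ {Address, AgentID, City} and S2 ⊄ {Address, AgentID, City}, so the split is lossy.

No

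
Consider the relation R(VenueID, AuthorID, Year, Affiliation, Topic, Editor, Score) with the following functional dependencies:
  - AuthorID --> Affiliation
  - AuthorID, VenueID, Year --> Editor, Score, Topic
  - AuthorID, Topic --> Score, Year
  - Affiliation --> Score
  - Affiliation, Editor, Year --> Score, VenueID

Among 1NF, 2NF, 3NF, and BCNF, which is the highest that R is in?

Candidate keys: {AuthorID, Editor, Topic}, {AuthorID, Editor, Year}, {AuthorID, Topic, VenueID}, {AuthorID, VenueID, Year}. Prime attributes: {AuthorID, Editor, Topic, VenueID, Year}.
AuthorID --> Affiliation: {AuthorID}⁺ = {Affiliation, AuthorID, Score}, which is not all of the attributes, so the left side is not a superkey — BCNF is violated.
AuthorID --> Affiliation has non-prime {Affiliation} on the right and a non-superkey on the left, so 3NF fails.
Since {AuthorID} ⊂ {AuthorID, Editor, Topic} and {AuthorID}⁺ ⊇ {Affiliation, Score} with {Affiliation, Score} non-prime, there is a partial dependency; 2NF fails.

1NF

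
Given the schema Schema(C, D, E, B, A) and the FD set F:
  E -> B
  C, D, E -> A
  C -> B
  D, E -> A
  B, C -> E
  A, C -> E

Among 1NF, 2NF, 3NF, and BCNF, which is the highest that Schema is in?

1NF

Candidate key: {C, D}. Prime attributes: {C, D}.
E -> B: {E}⁺ = {B, E}, which is not all of the attributes, so the left side is not a superkey — BCNF is violated.
E -> B determines the non-prime attribute {B} from a non-superkey — 3NF is violated.
The proper key subset {C} of {C, D} determines non-prime {B, E}, so the relation is not even in 2NF.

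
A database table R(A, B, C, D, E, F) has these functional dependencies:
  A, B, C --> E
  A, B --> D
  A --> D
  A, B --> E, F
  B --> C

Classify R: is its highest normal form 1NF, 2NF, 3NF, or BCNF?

1NF

Candidate key: {A, B}. Prime attributes: {A, B}.
For A --> D we have {A}⁺ = {A, D}; {A} is not a superkey, so BCNF fails.
Because {D} is non-prime and the left side of A --> D is not a superkey, the relation is not in 3NF.
{A} is a proper subset of the key {A, B}, and {A}⁺ contains the non-prime attribute {D} — a partial dependency, so 2NF is violated.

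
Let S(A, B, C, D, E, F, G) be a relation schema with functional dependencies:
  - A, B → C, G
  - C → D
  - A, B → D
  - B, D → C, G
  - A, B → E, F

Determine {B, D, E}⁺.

Start with {B, D, E}.
B, D → C, G applies; add {C, G} → now {B, C, D, E, G}.
No further FD applies.

{B, C, D, E, G}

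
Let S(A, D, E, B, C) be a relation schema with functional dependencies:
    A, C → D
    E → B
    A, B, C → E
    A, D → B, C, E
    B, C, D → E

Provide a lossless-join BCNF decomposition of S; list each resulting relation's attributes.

Candidate keys of the original relation: {A, C}, {A, D}.
In {A, B, C, D, E}, {E} is not a superkey ({E}⁺ restricted to this set is {B, E}), so split on E → B into {B, E} and {A, C, D, E}.
{B, E}: every determinant is a superkey — BCNF.
{A, C, D, E}: every determinant is a superkey — BCNF.

{A, C, D, E}; {B, E}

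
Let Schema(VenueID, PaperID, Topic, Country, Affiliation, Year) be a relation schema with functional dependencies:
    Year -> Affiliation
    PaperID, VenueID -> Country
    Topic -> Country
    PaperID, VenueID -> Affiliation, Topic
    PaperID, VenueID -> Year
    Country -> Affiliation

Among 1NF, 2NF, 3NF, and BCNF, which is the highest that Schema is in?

Candidate key: {PaperID, VenueID}. Prime attributes: {PaperID, VenueID}.
Year -> Affiliation: {Year}⁺ = {Affiliation, Year}, which is not all of the attributes, so the left side is not a superkey — BCNF is violated.
Year -> Affiliation has non-prime {Affiliation} on the right and a non-superkey on the left, so 3NF fails.
No proper subset of a key has a non-prime attribute in its closure, so there is no partial dependency; 2NF holds.

2NF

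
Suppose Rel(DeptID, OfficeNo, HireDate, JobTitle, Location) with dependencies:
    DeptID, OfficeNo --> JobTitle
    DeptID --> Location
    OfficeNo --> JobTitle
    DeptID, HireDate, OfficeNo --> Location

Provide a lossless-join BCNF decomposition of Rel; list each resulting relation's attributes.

{DeptID, HireDate, OfficeNo}; {DeptID, Location}; {JobTitle, OfficeNo}

Candidate key of the original relation: {DeptID, HireDate, OfficeNo}.
In {DeptID, HireDate, JobTitle, Location, OfficeNo}, {DeptID, OfficeNo} is not a superkey ({DeptID, OfficeNo}⁺ restricted to this set is {DeptID, JobTitle, Location, OfficeNo}), so split on DeptID, OfficeNo --> JobTitle, Location into {DeptID, JobTitle, Location, OfficeNo} and {DeptID, HireDate, OfficeNo}.
In {DeptID, JobTitle, Location, OfficeNo}, {DeptID} is not a superkey ({DeptID}⁺ restricted to this set is {DeptID, Location}), so split on DeptID --> Location into {DeptID, Location} and {DeptID, JobTitle, OfficeNo}.
{DeptID, Location} is in BCNF.
In {DeptID, JobTitle, OfficeNo}, {OfficeNo} is not a superkey ({OfficeNo}⁺ restricted to this set is {JobTitle, OfficeNo}), so split on OfficeNo --> JobTitle into {JobTitle, OfficeNo} and {DeptID, OfficeNo}.
{JobTitle, OfficeNo} is in BCNF.
{DeptID, OfficeNo} is in BCNF.
{DeptID, HireDate, OfficeNo} is in BCNF.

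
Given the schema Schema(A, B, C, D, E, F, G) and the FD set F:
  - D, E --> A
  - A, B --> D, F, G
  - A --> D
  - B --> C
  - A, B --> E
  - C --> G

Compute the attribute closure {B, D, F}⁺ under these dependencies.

{B, C, D, F, G}

Start with {B, D, F}.
B --> C applies; add {C} → now {B, C, D, F}.
C --> G applies; add {G} → now {B, C, D, F, G}.
No further FD applies.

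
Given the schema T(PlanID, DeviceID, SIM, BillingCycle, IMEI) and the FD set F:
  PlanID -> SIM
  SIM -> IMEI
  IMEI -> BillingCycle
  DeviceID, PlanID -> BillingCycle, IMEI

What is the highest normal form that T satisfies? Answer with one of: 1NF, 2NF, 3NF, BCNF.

Candidate key: {DeviceID, PlanID}. Prime attributes: {DeviceID, PlanID}.
PlanID -> SIM: {PlanID}⁺ = {BillingCycle, IMEI, PlanID, SIM}, which is not all of the attributes, so the left side is not a superkey — BCNF is violated.
Because {SIM} is non-prime and the left side of PlanID -> SIM is not a superkey, the relation is not in 3NF.
The proper key subset {PlanID} of {DeviceID, PlanID} determines non-prime {BillingCycle, IMEI, SIM}, so the relation is not even in 2NF.

1NF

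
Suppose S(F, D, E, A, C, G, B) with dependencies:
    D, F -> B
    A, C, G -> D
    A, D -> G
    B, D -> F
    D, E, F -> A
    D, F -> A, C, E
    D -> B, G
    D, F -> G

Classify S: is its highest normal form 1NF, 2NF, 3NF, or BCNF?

Candidate keys: {A, C, G}, {D}. Prime attributes: {A, C, D, G}.
The left-hand side of every FD is a superkey, so BCNF is satisfied.

BCNF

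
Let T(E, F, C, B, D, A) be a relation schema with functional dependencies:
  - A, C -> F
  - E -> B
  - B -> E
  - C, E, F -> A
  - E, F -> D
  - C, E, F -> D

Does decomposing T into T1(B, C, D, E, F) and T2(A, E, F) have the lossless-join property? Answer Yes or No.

Common attributes: {E, F}; their closure is {B, D, E, F}.
T1 ⊄ {B, D, E, F} and T2 ⊄ {B, D, E, F}, so the split is lossy.

No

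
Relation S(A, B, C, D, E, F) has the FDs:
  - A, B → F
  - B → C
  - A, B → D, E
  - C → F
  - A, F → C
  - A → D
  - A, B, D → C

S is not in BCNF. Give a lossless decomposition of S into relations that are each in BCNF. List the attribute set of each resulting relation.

{A, B, E}; {A, D}; {B, C}; {C, F}

Candidate key of the original relation: {A, B}.
In {A, B, C, D, E, F}, {B} is not a superkey ({B}⁺ restricted to this set is {B, C, F}), so split on B → C, F into {B, C, F} and {A, B, D, E}.
In {B, C, F}, {C} is not a superkey ({C}⁺ restricted to this set is {C, F}), so split on C → F into {C, F} and {B, C}.
{C, F} is in BCNF.
{B, C} is in BCNF.
In {A, B, D, E}, {A} is not a superkey ({A}⁺ restricted to this set is {A, D}), so split on A → D into {A, D} and {A, B, E}.
{A, D} is in BCNF.
{A, B, E} is in BCNF.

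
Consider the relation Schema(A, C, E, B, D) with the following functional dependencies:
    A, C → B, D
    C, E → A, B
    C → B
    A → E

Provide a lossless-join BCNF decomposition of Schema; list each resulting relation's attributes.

Candidate keys of the original relation: {A, C}, {C, E}.
Within {A, B, C, D, E}: {C}⁺ ∩ {A, B, C, D, E} = {B, C}, not the whole set, so C → B violates BCNF; decompose into {B, C} and {A, C, D, E}.
{B, C}: every determinant is a superkey — BCNF.
Within {A, C, D, E}: {A}⁺ ∩ {A, C, D, E} = {A, E}, not the whole set, so A → E violates BCNF; decompose into {A, E} and {A, C, D}.
{A, E}: every determinant is a superkey — BCNF.
{A, C, D}: every determinant is a superkey — BCNF.

{A, C, D}; {A, E}; {B, C}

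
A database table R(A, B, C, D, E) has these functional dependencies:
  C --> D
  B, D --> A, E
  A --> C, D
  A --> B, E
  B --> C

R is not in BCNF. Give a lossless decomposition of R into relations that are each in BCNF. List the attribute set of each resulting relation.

Candidate keys of the original relation: {A}, {B}.
{A, B, C, D, E}: {C} determines {C, D} here but is not a superkey — split on C --> D, giving {C, D} and {A, B, C, E}.
{C, D} has no BCNF violation.
{A, B, C, E} has no BCNF violation.

{A, B, C, E}; {C, D}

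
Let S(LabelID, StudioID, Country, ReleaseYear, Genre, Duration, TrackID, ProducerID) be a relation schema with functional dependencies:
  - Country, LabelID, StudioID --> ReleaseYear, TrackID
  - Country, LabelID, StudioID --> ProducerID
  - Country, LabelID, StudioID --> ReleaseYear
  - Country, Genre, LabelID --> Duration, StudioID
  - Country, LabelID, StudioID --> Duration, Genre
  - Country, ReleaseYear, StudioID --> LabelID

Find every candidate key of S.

{Country, Genre, LabelID}, {Country, LabelID, StudioID}, {Country, ReleaseYear, StudioID}

Attributes never on any right-hand side: {Country} — every candidate key must contain it.
{Country, Genre, LabelID}⁺ = {Country, Duration, Genre, LabelID, ProducerID, ReleaseYear, StudioID, TrackID} — all of the relation — so {Country, Genre, LabelID} is a candidate key.
{Country, LabelID, StudioID}⁺ = {Country, Duration, Genre, LabelID, ProducerID, ReleaseYear, StudioID, TrackID} — all of the relation — so {Country, LabelID, StudioID} is a candidate key.
{Country, ReleaseYear, StudioID}⁺ = {Country, Duration, Genre, LabelID, ProducerID, ReleaseYear, StudioID, TrackID} — all of the relation — so {Country, ReleaseYear, StudioID} is a candidate key.
Any other superkey properly contains one of these, so there are no further candidate keys.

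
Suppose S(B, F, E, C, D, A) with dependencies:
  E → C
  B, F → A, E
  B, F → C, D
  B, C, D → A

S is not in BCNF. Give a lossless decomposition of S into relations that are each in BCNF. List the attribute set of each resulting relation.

{A, B, D, E}; {B, D, E, F}; {C, E}

Candidate key of the original relation: {B, F}.
In {A, B, C, D, E, F}, {E} is not a superkey ({E}⁺ restricted to this set is {C, E}), so split on E → C into {C, E} and {A, B, D, E, F}.
{C, E} is in BCNF.
In {A, B, D, E, F}, {B, D, E} is not a superkey ({B, D, E}⁺ restricted to this set is {A, B, D, E}), so split on B, D, E → A into {A, B, D, E} and {B, D, E, F}.
{A, B, D, E} is in BCNF.
{B, D, E, F} is in BCNF.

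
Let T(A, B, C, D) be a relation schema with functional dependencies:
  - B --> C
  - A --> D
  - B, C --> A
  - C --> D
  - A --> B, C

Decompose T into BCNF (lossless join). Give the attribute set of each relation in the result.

{A, B, C}; {C, D}

Candidate keys of the original relation: {A}, {B}.
{A, B, C, D}: {C} determines {C, D} here but is not a superkey — split on C --> D, giving {C, D} and {A, B, C}.
{C, D} has no BCNF violation.
{A, B, C} has no BCNF violation.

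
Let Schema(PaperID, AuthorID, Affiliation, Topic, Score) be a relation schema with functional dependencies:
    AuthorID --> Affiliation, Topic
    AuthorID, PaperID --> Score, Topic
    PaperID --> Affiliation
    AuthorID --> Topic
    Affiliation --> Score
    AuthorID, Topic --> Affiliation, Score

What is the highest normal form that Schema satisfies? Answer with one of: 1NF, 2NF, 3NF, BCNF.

1NF

Candidate key: {AuthorID, PaperID}. Prime attributes: {AuthorID, PaperID}.
AuthorID --> Affiliation, Topic breaks BCNF: {AuthorID}⁺ = {Affiliation, AuthorID, Score, Topic}, so {AuthorID} is not a superkey.
Because {Affiliation, Topic} are non-prime and the left side of AuthorID --> Affiliation, Topic is not a superkey, the relation is not in 3NF.
Since {AuthorID} ⊂ {AuthorID, PaperID} and {AuthorID}⁺ ⊇ {Affiliation, Score, Topic} with {Affiliation, Score, Topic} non-prime, there is a partial dependency; 2NF fails.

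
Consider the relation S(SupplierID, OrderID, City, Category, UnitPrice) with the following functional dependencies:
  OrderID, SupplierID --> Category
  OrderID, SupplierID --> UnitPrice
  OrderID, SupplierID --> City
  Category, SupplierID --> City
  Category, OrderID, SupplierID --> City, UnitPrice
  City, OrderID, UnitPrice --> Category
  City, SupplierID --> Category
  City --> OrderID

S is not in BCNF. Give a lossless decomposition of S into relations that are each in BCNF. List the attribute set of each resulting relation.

{Category, City, UnitPrice}; {City, OrderID}; {City, SupplierID, UnitPrice}

Candidate keys of the original relation: {Category, SupplierID}, {City, SupplierID}, {OrderID, SupplierID}.
{Category, City, OrderID, SupplierID, UnitPrice}: {City, OrderID, UnitPrice} determines {Category, City, OrderID, UnitPrice} here but is not a superkey — split on City, OrderID, UnitPrice --> Category, giving {Category, City, OrderID, UnitPrice} and {City, OrderID, SupplierID, UnitPrice}.
{Category, City, OrderID, UnitPrice}: {City} determines {City, OrderID} here but is not a superkey — split on City --> OrderID, giving {City, OrderID} and {Category, City, UnitPrice}.
{City, OrderID} has no BCNF violation.
{Category, City, UnitPrice} has no BCNF violation.
{City, OrderID, SupplierID, UnitPrice}: {City} determines {City, OrderID} here but is not a superkey — split on City --> OrderID, giving {City, OrderID} and {City, SupplierID, UnitPrice}.
{City, OrderID} has no BCNF violation.
{City, SupplierID, UnitPrice} has no BCNF violation.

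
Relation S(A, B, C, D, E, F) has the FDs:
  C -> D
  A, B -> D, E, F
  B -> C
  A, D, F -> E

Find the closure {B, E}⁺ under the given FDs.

{B, C, D, E}

Start with {B, E}.
B -> C applies; add {C} → now {B, C, E}.
C -> D applies; add {D} → now {B, C, D, E}.
No further FD applies.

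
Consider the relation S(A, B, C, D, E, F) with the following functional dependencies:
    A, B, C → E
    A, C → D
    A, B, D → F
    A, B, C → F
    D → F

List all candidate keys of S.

{A, B, C}

Attributes never on any right-hand side: {A, B, C} — every candidate key must contain all of them.
Closure of {A, B, C} is {A, B, C, D, E, F}, the whole schema; {A, B, C} is a candidate key.
No other minimal set has full closure, so this is the only candidate key.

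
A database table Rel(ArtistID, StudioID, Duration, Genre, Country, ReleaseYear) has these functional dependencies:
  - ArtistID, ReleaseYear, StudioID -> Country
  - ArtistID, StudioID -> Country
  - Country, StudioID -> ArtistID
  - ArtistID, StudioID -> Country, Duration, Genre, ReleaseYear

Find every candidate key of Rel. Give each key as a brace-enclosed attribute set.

No FD produces {StudioID}, so it must be in every candidate key.
{ArtistID, StudioID}⁺ = {ArtistID, Country, Duration, Genre, ReleaseYear, StudioID}, which is every attribute, so {ArtistID, StudioID} is a candidate key.
{Country, StudioID}⁺ = {ArtistID, Country, Duration, Genre, ReleaseYear, StudioID}, which is every attribute, so {Country, StudioID} is a candidate key.
No proper subset of any of these is a key, and no other minimal superkey exists.

{ArtistID, StudioID}, {Country, StudioID}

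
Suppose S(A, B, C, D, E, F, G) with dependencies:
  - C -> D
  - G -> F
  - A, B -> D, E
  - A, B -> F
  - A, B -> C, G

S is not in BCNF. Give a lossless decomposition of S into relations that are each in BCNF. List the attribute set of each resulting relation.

Candidate key of the original relation: {A, B}.
Within {A, B, C, D, E, F, G}: {C}⁺ ∩ {A, B, C, D, E, F, G} = {C, D}, not the whole set, so C -> D violates BCNF; decompose into {C, D} and {A, B, C, E, F, G}.
{C, D} is in BCNF.
Within {A, B, C, E, F, G}: {G}⁺ ∩ {A, B, C, E, F, G} = {F, G}, not the whole set, so G -> F violates BCNF; decompose into {F, G} and {A, B, C, E, G}.
{F, G} is in BCNF.
{A, B, C, E, G} is in BCNF.

{A, B, C, E, G}; {C, D}; {F, G}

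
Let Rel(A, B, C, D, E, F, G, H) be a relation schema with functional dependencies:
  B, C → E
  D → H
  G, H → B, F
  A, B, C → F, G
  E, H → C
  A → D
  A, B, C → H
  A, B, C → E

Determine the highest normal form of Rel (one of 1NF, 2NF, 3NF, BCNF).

1NF

Candidate keys: {A, B, C}, {A, B, E}, {A, C, G}, {A, E, G}. Prime attributes: {A, B, C, E, G}.
For B, C → E we have {B, C}⁺ = {B, C, E}; {B, C} is not a superkey, so BCNF fails.
D → H determines the non-prime attribute {H} from a non-superkey — 3NF is violated.
{A} is a proper subset of the key {A, B, C}, and {A}⁺ contains the non-prime attributes {D, H} — a partial dependency, so 2NF is violated.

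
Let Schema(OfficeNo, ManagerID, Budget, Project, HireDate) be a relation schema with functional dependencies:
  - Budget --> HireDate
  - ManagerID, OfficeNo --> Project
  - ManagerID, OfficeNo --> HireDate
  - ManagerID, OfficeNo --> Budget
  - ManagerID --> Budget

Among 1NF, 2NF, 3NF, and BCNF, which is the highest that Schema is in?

1NF

Candidate key: {ManagerID, OfficeNo}. Prime attributes: {ManagerID, OfficeNo}.
Budget --> HireDate breaks BCNF: {Budget}⁺ = {Budget, HireDate}, so {Budget} is not a superkey.
Because {HireDate} is non-prime and the left side of Budget --> HireDate is not a superkey, the relation is not in 3NF.
{ManagerID} is a proper subset of the key {ManagerID, OfficeNo}, and {ManagerID}⁺ contains the non-prime attributes {Budget, HireDate} — a partial dependency, so 2NF is violated.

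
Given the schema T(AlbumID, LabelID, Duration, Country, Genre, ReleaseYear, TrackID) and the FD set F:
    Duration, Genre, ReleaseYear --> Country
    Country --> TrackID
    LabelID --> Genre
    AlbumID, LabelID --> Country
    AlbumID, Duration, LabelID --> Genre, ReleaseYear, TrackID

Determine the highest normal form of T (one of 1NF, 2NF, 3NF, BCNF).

Candidate key: {AlbumID, Duration, LabelID}. Prime attributes: {AlbumID, Duration, LabelID}.
For Duration, Genre, ReleaseYear --> Country we have {Duration, Genre, ReleaseYear}⁺ = {Country, Duration, Genre, ReleaseYear, TrackID}; {Duration, Genre, ReleaseYear} is not a superkey, so BCNF fails.
Duration, Genre, ReleaseYear --> Country has non-prime {Country} on the right and a non-superkey on the left, so 3NF fails.
Since {LabelID} ⊂ {AlbumID, Duration, LabelID} and {LabelID}⁺ ⊇ {Genre} with {Genre} non-prime, there is a partial dependency; 2NF fails.

1NF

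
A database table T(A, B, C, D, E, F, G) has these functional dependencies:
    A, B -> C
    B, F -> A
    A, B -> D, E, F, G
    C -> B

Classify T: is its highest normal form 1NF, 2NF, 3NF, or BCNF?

Candidate keys: {A, B}, {A, C}, {B, F}, {C, F}. Prime attributes: {A, B, C, F}.
C -> B breaks BCNF: {C}⁺ = {B, C}, so {C} is not a superkey.
Since {B} ⊆ prime attributes and every other non-superkey FD also has a prime right side, the schema is in 3NF.

3NF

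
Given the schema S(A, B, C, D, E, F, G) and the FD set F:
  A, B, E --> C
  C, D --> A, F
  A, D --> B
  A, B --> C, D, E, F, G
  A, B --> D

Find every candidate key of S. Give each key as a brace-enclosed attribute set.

Closure of {A, B} is {A, B, C, D, E, F, G}, the whole schema; {A, B} is a candidate key.
Closure of {A, D} is {A, B, C, D, E, F, G}, the whole schema; {A, D} is a candidate key.
Closure of {C, D} is {A, B, C, D, E, F, G}, the whole schema; {C, D} is a candidate key.
Any other superkey properly contains one of these, so there are no further candidate keys.

{A, B}, {A, D}, {C, D}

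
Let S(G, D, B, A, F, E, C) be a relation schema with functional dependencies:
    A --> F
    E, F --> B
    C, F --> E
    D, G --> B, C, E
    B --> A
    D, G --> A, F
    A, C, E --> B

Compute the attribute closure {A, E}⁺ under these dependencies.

Start with {A, E}.
A --> F applies; add {F} → now {A, E, F}.
E, F --> B applies; add {B} → now {A, B, E, F}.
No further FD applies.

{A, B, E, F}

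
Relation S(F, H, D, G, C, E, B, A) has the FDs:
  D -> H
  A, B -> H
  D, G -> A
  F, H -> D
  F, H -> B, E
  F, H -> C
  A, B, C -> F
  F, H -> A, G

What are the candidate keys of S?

Closure of {D, F} is {A, B, C, D, E, F, G, H}, the whole schema; {D, F} is a candidate key.
Closure of {F, H} is {A, B, C, D, E, F, G, H}, the whole schema; {F, H} is a candidate key.
Closure of {A, B, C} is {A, B, C, D, E, F, G, H}, the whole schema; {A, B, C} is a candidate key.
Closure of {A, B, F} is {A, B, C, D, E, F, G, H}, the whole schema; {A, B, F} is a candidate key.
Closure of {B, C, D, G} is {A, B, C, D, E, F, G, H}, the whole schema; {B, C, D, G} is a candidate key.
These are minimal and exhaustive — every other superkey contains one of them.

{A, B, C}, {A, B, F}, {B, C, D, G}, {D, F}, {F, H}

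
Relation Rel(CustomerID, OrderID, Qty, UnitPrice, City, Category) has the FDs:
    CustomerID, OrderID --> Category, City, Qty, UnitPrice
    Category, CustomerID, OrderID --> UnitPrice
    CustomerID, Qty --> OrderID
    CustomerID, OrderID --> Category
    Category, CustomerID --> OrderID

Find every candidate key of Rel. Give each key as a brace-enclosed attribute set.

{CustomerID} never appears on the right of any FD, so every key must include it.
Closure of {Category, CustomerID} is {Category, City, CustomerID, OrderID, Qty, UnitPrice}, the whole schema; {Category, CustomerID} is a candidate key.
Closure of {CustomerID, OrderID} is {Category, City, CustomerID, OrderID, Qty, UnitPrice}, the whole schema; {CustomerID, OrderID} is a candidate key.
Closure of {CustomerID, Qty} is {Category, City, CustomerID, OrderID, Qty, UnitPrice}, the whole schema; {CustomerID, Qty} is a candidate key.
Any other superkey properly contains one of these, so there are no further candidate keys.

{Category, CustomerID}, {CustomerID, OrderID}, {CustomerID, Qty}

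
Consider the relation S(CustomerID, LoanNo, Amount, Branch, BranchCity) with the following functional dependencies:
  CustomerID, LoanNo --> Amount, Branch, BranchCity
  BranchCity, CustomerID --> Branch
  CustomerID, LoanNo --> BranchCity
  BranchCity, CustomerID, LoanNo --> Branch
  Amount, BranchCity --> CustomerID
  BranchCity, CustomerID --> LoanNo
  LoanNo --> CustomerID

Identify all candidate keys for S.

{Amount, BranchCity}, {BranchCity, CustomerID}, {LoanNo}

{LoanNo}⁺ = {Amount, Branch, BranchCity, CustomerID, LoanNo}, which is every attribute, so {LoanNo} is a candidate key.
{Amount, BranchCity}⁺ = {Amount, Branch, BranchCity, CustomerID, LoanNo}, which is every attribute, so {Amount, BranchCity} is a candidate key.
{BranchCity, CustomerID}⁺ = {Amount, Branch, BranchCity, CustomerID, LoanNo}, which is every attribute, so {BranchCity, CustomerID} is a candidate key.
No proper subset of any of these is a key, and no other minimal superkey exists.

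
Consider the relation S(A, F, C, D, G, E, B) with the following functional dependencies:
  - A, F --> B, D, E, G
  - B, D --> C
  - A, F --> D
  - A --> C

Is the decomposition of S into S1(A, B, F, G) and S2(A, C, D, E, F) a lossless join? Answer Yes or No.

Yes

The shared attributes are {A, F} and {A, F}⁺ = {A, B, C, D, E, F, G}.
This includes all of S1, so the common attributes are a superkey of S1 — the join is lossless.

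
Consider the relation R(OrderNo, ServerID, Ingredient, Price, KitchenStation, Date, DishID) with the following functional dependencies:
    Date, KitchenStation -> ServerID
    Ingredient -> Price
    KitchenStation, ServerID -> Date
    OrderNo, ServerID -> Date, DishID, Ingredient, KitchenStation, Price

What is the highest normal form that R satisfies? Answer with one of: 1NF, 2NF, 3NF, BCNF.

Candidate keys: {Date, KitchenStation, OrderNo}, {OrderNo, ServerID}. Prime attributes: {Date, KitchenStation, OrderNo, ServerID}.
For Date, KitchenStation -> ServerID we have {Date, KitchenStation}⁺ = {Date, KitchenStation, ServerID}; {Date, KitchenStation} is not a superkey, so BCNF fails.
Because {Price} is non-prime and the left side of Ingredient -> Price is not a superkey, the relation is not in 3NF.
Checking every proper subset of each key, none determines a non-prime attribute — 2NF is satisfied.

2NF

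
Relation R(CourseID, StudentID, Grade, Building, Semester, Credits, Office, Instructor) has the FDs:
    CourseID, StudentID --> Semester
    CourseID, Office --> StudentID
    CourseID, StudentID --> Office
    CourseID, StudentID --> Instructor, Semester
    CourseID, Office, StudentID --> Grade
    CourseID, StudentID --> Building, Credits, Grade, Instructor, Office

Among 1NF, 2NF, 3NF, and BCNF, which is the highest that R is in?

BCNF

Candidate keys: {CourseID, Office}, {CourseID, StudentID}. Prime attributes: {CourseID, Office, StudentID}.
The left-hand side of every FD is a superkey, so BCNF is satisfied.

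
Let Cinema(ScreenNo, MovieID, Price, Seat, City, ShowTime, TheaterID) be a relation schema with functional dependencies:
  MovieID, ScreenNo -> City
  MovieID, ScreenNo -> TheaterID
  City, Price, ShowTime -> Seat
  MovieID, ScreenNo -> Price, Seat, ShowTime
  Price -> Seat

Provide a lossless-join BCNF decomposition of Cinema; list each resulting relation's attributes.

Candidate key of the original relation: {MovieID, ScreenNo}.
Within {City, MovieID, Price, ScreenNo, Seat, ShowTime, TheaterID}: {City, Price, ShowTime}⁺ ∩ {City, MovieID, Price, ScreenNo, Seat, ShowTime, TheaterID} = {City, Price, Seat, ShowTime}, not the whole set, so City, Price, ShowTime -> Seat violates BCNF; decompose into {City, Price, Seat, ShowTime} and {City, MovieID, Price, ScreenNo, ShowTime, TheaterID}.
Within {City, Price, Seat, ShowTime}: {Price}⁺ ∩ {City, Price, Seat, ShowTime} = {Price, Seat}, not the whole set, so Price -> Seat violates BCNF; decompose into {Price, Seat} and {City, Price, ShowTime}.
{Price, Seat} has no BCNF violation.
{City, Price, ShowTime} has no BCNF violation.
{City, MovieID, Price, ScreenNo, ShowTime, TheaterID} has no BCNF violation.

{City, MovieID, Price, ScreenNo, ShowTime, TheaterID}; {Price, Seat}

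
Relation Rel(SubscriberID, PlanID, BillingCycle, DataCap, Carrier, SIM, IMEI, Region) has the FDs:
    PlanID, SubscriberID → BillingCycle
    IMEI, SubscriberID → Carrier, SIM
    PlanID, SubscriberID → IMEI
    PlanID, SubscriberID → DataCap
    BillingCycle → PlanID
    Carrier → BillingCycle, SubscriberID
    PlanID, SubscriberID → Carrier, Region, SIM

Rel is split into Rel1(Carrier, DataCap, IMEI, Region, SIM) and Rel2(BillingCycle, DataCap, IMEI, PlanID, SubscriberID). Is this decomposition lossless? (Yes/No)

No

Common attributes: {DataCap, IMEI}; their closure is {DataCap, IMEI}.
Neither Rel1 nor Rel2 is contained in that closure, so the decomposition is lossy.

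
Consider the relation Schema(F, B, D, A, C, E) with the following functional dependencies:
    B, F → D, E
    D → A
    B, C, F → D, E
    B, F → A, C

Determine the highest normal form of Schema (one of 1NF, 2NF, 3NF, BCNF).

Candidate key: {B, F}. Prime attributes: {B, F}.
D → A: {D}⁺ = {A, D}, which is not all of the attributes, so the left side is not a superkey — BCNF is violated.
Because {A} is non-prime and the left side of D → A is not a superkey, the relation is not in 3NF.
Checking every proper subset of each key, none determines a non-prime attribute — 2NF is satisfied.

2NF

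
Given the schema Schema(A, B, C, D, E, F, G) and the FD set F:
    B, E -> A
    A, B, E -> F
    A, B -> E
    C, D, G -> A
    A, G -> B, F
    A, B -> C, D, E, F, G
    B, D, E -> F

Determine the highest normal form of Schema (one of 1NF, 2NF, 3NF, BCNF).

Candidate keys: {A, B}, {A, G}, {B, E}, {C, D, G}. Prime attributes: {A, B, C, D, E, G}.
Each dependency's left side is a superkey — BCNF holds.

BCNF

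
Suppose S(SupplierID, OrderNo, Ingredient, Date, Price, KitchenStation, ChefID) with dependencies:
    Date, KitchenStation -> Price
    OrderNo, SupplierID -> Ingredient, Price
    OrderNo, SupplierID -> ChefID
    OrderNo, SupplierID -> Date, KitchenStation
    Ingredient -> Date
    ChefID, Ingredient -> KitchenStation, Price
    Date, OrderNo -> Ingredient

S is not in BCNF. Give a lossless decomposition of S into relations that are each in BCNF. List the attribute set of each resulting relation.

Candidate key of the original relation: {OrderNo, SupplierID}.
In {ChefID, Date, Ingredient, KitchenStation, OrderNo, Price, SupplierID}, {Date, KitchenStation} is not a superkey ({Date, KitchenStation}⁺ restricted to this set is {Date, KitchenStation, Price}), so split on Date, KitchenStation -> Price into {Date, KitchenStation, Price} and {ChefID, Date, Ingredient, KitchenStation, OrderNo, SupplierID}.
{Date, KitchenStation, Price} has no BCNF violation.
In {ChefID, Date, Ingredient, KitchenStation, OrderNo, SupplierID}, {Ingredient} is not a superkey ({Ingredient}⁺ restricted to this set is {Date, Ingredient}), so split on Ingredient -> Date into {Date, Ingredient} and {ChefID, Ingredient, KitchenStation, OrderNo, SupplierID}.
{Date, Ingredient} has no BCNF violation.
In {ChefID, Ingredient, KitchenStation, OrderNo, SupplierID}, {ChefID, Ingredient} is not a superkey ({ChefID, Ingredient}⁺ restricted to this set is {ChefID, Ingredient, KitchenStation}), so split on ChefID, Ingredient -> KitchenStation into {ChefID, Ingredient, KitchenStation} and {ChefID, Ingredient, OrderNo, SupplierID}.
{ChefID, Ingredient, KitchenStation} has no BCNF violation.
{ChefID, Ingredient, OrderNo, SupplierID} has no BCNF violation.

{ChefID, Ingredient, KitchenStation}; {ChefID, Ingredient, OrderNo, SupplierID}; {Date, Ingredient}; {Date, KitchenStation, Price}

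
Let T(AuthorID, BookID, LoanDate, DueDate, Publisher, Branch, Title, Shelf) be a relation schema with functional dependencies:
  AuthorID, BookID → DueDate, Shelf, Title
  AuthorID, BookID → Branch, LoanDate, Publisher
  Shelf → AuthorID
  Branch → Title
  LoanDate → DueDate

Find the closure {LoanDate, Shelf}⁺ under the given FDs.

{AuthorID, DueDate, LoanDate, Shelf}

Start with {LoanDate, Shelf}.
Shelf → AuthorID applies; add {AuthorID} → now {AuthorID, LoanDate, Shelf}.
LoanDate → DueDate applies; add {DueDate} → now {AuthorID, DueDate, LoanDate, Shelf}.
No further FD applies.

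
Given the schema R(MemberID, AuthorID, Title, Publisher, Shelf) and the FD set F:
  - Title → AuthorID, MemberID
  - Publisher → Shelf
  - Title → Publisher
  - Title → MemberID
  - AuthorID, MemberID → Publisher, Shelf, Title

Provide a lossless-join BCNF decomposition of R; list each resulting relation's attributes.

{AuthorID, MemberID, Publisher, Title}; {Publisher, Shelf}

Candidate keys of the original relation: {AuthorID, MemberID}, {Title}.
{AuthorID, MemberID, Publisher, Shelf, Title}: {Publisher} determines {Publisher, Shelf} here but is not a superkey — split on Publisher → Shelf, giving {Publisher, Shelf} and {AuthorID, MemberID, Publisher, Title}.
{Publisher, Shelf}: every determinant is a superkey — BCNF.
{AuthorID, MemberID, Publisher, Title}: every determinant is a superkey — BCNF.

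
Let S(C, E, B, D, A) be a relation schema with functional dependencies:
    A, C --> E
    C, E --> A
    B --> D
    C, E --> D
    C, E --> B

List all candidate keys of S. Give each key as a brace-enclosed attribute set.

{A, C}, {C, E}

{C} never appears on the right of any FD, so every key must include it.
{A, C}⁺ = {A, B, C, D, E} — all of the relation — so {A, C} is a candidate key.
{C, E}⁺ = {A, B, C, D, E} — all of the relation — so {C, E} is a candidate key.
These are minimal and exhaustive — every other superkey contains one of them.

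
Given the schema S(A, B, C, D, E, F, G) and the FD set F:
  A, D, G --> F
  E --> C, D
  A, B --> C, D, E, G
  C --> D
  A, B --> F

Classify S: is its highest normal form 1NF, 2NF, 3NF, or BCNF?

2NF

Candidate key: {A, B}. Prime attributes: {A, B}.
A, D, G --> F: {A, D, G}⁺ = {A, D, F, G}, which is not all of the attributes, so the left side is not a superkey — BCNF is violated.
A, D, G --> F determines the non-prime attribute {F} from a non-superkey — 3NF is violated.
No proper subset of a key has a non-prime attribute in its closure, so there is no partial dependency; 2NF holds.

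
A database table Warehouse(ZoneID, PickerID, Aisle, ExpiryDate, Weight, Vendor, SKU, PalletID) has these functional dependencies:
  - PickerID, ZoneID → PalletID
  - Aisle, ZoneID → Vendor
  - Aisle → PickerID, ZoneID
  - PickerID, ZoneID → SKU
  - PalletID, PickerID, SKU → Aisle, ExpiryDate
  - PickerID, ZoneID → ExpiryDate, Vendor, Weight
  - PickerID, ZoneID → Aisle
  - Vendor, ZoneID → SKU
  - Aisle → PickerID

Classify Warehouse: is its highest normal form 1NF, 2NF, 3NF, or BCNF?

3NF

Candidate keys: {Aisle}, {PalletID, PickerID, SKU}, {PickerID, ZoneID}. Prime attributes: {Aisle, PalletID, PickerID, SKU, ZoneID}.
Vendor, ZoneID → SKU breaks BCNF: {Vendor, ZoneID}⁺ = {SKU, Vendor, ZoneID}, so {Vendor, ZoneID} is not a superkey.
Since {SKU} ⊆ prime attributes and every other non-superkey FD also has a prime right side, the schema is in 3NF.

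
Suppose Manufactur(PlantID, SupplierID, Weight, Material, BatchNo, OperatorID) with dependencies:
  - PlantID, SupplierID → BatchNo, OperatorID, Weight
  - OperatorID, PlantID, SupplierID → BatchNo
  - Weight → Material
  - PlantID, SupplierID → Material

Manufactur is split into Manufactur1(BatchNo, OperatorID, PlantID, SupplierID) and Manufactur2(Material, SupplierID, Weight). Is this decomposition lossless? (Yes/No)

No

Manufactur1 ∩ Manufactur2 = {SupplierID}; its closure under F is {SupplierID}.
Neither Manufactur1 nor Manufactur2 is contained in that closure, so the decomposition is lossy.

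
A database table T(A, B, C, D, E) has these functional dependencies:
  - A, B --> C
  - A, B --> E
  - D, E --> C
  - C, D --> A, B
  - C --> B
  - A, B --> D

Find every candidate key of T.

{A, B}, {A, C}, {C, D}, {D, E}

Closure of {A, B} is {A, B, C, D, E}, the whole schema; {A, B} is a candidate key.
Closure of {A, C} is {A, B, C, D, E}, the whole schema; {A, C} is a candidate key.
Closure of {C, D} is {A, B, C, D, E}, the whole schema; {C, D} is a candidate key.
Closure of {D, E} is {A, B, C, D, E}, the whole schema; {D, E} is a candidate key.
Any other superkey properly contains one of these, so there are no further candidate keys.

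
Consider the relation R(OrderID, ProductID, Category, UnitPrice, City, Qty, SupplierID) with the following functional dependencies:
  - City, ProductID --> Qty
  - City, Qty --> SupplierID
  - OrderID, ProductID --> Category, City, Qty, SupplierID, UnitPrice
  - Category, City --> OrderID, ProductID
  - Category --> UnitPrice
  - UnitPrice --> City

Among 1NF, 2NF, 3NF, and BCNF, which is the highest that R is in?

2NF

Candidate keys: {Category}, {OrderID, ProductID}. Prime attributes: {Category, OrderID, ProductID}.
City, ProductID --> Qty: {City, ProductID}⁺ = {City, ProductID, Qty, SupplierID}, which is not all of the attributes, so the left side is not a superkey — BCNF is violated.
Because {Qty} is non-prime and the left side of City, ProductID --> Qty is not a superkey, the relation is not in 3NF.
No proper subset of a key has a non-prime attribute in its closure, so there is no partial dependency; 2NF holds.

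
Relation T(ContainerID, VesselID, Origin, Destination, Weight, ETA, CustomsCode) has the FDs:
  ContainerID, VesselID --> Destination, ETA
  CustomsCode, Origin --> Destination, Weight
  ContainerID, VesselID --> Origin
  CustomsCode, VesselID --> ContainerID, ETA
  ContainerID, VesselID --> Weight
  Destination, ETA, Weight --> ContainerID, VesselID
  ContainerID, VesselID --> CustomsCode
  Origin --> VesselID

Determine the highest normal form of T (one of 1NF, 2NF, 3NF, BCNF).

3NF

Candidate keys: {ContainerID, Origin}, {ContainerID, VesselID}, {CustomsCode, Origin}, {CustomsCode, VesselID}, {Destination, ETA, Weight}. Prime attributes: {ContainerID, CustomsCode, Destination, ETA, Origin, VesselID, Weight}.
Origin --> VesselID breaks BCNF: {Origin}⁺ = {Origin, VesselID}, so {Origin} is not a superkey.
But every attribute on its right side ({VesselID}) is prime, and the same holds for every other non-superkey FD, so 3NF still holds.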